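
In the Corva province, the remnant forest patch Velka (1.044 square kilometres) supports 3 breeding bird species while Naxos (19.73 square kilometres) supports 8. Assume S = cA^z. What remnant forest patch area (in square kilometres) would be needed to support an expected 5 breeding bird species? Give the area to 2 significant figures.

z = ln(8/3) / ln(19.73/1.044) = 0.9808 / 2.9391 = 0.3337
c = 3 / 1.044^0.3337 = 3 / 1.014 = 2.957
A = (5/2.957)^(1/0.3337) ⇒ ln A = ln(1.691)/0.3337 = 1.5738
A = e^1.5738 ≈ 4.825 square kilometres

4.8 square kilometres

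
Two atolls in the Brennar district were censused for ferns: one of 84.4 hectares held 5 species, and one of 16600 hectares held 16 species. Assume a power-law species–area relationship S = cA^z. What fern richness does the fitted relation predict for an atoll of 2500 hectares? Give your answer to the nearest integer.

z = ln(16/5) / ln(16600/84.4) = 1.1632 / 5.2816 = 0.2202
c = 5 / 84.4^0.2202 = 5 / 2.656 = 1.883
S₃ = 1.883 × 2500^0.2202 = 1.883 × 5.602 ≈ 10.55

11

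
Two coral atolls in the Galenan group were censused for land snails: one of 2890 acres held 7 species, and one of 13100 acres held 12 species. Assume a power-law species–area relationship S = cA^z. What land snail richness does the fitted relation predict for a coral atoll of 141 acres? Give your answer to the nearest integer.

2

z = ln(12/7) / ln(13100/2890) = 0.5390 / 1.5114 = 0.3566
c = 7 / 2890^0.3566 = 7 / 17.15 = 0.4082
S₃ = 0.4082 × 141^0.3566 = 0.4082 × 5.841 ≈ 2.384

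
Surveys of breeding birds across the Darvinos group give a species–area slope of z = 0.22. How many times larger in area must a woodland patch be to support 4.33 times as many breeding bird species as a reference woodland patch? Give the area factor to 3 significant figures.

782

(A₂/A₁)^0.22 = 4.33, so A₂/A₁ = 4.33^(1/0.22) = 4.33^4.545
ln(A₂/A₁) = ln 4.33 / 0.22 = 1.4656 / 0.22 = 6.6617
A₂/A₁ = e^6.6617 ≈ 781.9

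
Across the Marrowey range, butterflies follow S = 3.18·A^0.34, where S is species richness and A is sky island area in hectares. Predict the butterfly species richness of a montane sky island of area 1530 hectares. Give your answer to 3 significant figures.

38.5

S = 3.18 × 1530^0.34
ln S = ln 3.18 + 0.34 × ln 1530 = 1.1569 + 0.34 × 7.3330 = 3.6501
S = e^3.6501 ≈ 38.48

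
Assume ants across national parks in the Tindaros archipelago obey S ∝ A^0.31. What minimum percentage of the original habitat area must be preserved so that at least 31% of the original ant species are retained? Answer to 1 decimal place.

2.3%

Need (A_new/A_old)^0.31 = 0.31, so A_new/A_old = 0.31^(1/0.31) = 0.31^3.226
ln(A_new/A_old) = ln 0.31 / 0.31 = -1.1712 / 0.31 = -3.7780
A_new/A_old = e^-3.7780 ≈ 0.02287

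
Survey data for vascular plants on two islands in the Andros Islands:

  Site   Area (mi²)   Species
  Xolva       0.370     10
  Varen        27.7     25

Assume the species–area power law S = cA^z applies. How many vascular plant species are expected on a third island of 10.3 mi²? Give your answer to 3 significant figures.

z = ln(25/10) / ln(27.7/0.37) = 0.9163 / 4.3157 = 0.2123
c = 10 / 0.37^0.2123 = 10 / 0.8097 = 12.35
S₃ = 12.35 × 10.3^0.2123 = 12.35 × 1.641 ≈ 20.26

20.3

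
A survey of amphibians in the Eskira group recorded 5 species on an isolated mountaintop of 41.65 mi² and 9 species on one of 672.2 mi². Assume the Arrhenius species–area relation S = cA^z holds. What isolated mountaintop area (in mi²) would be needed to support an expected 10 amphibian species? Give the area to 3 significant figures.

1110 mi²

z = ln(9/5) / ln(672.2/41.65) = 0.5878 / 2.7813 = 0.2113
c = 5 / 41.65^0.2113 = 5 / 2.199 = 2.273
A = (10/2.273)^(1/0.2113) ⇒ ln A = ln(4.399)/0.2113 = 7.0091
A = e^7.0091 ≈ 1107 mi²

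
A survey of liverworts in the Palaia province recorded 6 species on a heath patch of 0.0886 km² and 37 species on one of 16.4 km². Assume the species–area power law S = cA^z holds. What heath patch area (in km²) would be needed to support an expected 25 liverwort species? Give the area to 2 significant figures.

5.3 km²

z = ln(37/6) / ln(16.4/0.0886) = 1.8192 / 5.2209 = 0.3484
c = 6 / 0.0886^0.3484 = 6 / 0.4298 = 13.96
A = (25/13.96)^(1/0.3484) ⇒ ln A = ln(1.791)/0.3484 = 1.6721
A = e^1.6721 ≈ 5.324 km²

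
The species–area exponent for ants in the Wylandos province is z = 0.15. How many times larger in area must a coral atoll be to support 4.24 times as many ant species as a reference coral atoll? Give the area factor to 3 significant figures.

(A₂/A₁)^0.15 = 4.24, so A₂/A₁ = 4.24^(1/0.15) = 4.24^6.667
ln(A₂/A₁) = ln 4.24 / 0.15 = 1.4446 / 0.15 = 9.6304
A₂/A₁ = e^9.6304 ≈ 15221

15200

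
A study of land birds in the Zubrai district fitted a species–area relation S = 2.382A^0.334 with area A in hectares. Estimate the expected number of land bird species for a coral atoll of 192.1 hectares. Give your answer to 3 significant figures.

S = 2.382 × 192.1^0.334
ln S = ln 2.382 + 0.334 × ln 192.1 = 0.8679 + 0.334 × 5.2580 = 2.6241
S = e^2.6241 ≈ 13.79

13.8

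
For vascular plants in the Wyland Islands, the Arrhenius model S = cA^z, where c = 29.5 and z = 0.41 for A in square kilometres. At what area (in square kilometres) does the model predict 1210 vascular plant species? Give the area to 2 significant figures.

8600 square kilometres

1210 = 29.5 × A^0.41  ⇒  A^0.41 = 1210/29.5 = 41.02
ln A = ln(41.02) / 0.41 = 3.7140 / 0.41 = 9.0585
A = e^9.0585 ≈ 8591 square kilometres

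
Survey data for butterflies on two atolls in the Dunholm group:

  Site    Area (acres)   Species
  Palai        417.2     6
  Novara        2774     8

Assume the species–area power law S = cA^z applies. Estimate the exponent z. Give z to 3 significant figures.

Taking logs: ln S = ln c + z ln A, so z = (ln S₂ − ln S₁)/(ln A₂ − ln A₁).
z = ln(8/6) / ln(2774/417.2) = ln(1.333) / ln(6.649) = 0.2877 / 1.8945 = 0.1519

0.152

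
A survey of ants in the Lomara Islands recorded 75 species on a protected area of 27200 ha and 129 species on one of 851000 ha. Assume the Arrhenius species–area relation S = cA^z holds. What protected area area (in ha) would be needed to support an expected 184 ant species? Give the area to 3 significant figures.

z = ln(129/75) / ln(851000/27200) = 0.5423 / 3.4432 = 0.1575
c = 75 / 27200^0.1575 = 75 / 4.994 = 15.02
A = (184/15.02)^(1/0.1575) ⇒ ln A = ln(12.25)/0.1575 = 15.9088
A = e^15.9088 ≈ 8111808 ha

8110000 ha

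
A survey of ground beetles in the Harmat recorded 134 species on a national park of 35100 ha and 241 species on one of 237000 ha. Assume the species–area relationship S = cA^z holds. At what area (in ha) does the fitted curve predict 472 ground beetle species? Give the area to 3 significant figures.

z = ln(241/134) / ln(237000/35100) = 0.5870 / 1.9099 = 0.3073
c = 134 / 35100^0.3073 = 134 / 24.94 = 5.373
A = (472/5.373)^(1/0.3073) ⇒ ln A = ln(87.85)/0.3073 = 14.5630
A = e^14.5630 ≈ 2111654 ha

2110000 ha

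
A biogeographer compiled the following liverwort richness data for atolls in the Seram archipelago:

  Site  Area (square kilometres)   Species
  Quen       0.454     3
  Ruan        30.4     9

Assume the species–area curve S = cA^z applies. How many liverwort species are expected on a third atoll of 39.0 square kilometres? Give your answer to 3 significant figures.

z = ln(9/3) / ln(30.4/0.454) = 1.0986 / 4.2041 = 0.2613
c = 3 / 0.454^0.2613 = 3 / 0.8135 = 3.688
S₃ = 3.688 × 39^0.2613 = 3.688 × 2.605 ≈ 9.605

9.61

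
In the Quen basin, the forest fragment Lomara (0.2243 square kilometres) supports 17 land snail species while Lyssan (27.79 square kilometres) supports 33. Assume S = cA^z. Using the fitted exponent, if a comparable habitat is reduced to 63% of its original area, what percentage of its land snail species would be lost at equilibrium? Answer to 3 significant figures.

z = ln(33/17) / ln(27.79/0.2243) = 0.6633 / 4.8194 = 0.1376
S_new/S_old = (A_new/A_old)^z = 0.63^0.1376 = exp(0.1376 × -0.4620) = 0.9384
Fraction lost = 1 − 0.9384 = 0.06161

6.16%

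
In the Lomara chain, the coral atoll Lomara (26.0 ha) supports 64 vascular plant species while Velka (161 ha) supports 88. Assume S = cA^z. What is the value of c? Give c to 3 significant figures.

z = ln(S₂/S₁) / ln(A₂/A₁) = ln(88/64) / ln(161/26) = 0.3185 / 1.8233 = 0.1747
c = S₁ / A₁^z = 64 / 26^0.1747 = 64 / 1.767 = 36.23

36.2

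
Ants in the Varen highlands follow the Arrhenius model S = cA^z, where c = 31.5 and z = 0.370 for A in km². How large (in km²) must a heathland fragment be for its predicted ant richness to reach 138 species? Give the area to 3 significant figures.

54.2 km²

138 = 31.5 × A^0.37  ⇒  A^0.37 = 138/31.5 = 4.381
ln A = ln(4.381) / 0.37 = 1.4773 / 0.37 = 3.9926
A = e^3.9926 ≈ 54.2 km²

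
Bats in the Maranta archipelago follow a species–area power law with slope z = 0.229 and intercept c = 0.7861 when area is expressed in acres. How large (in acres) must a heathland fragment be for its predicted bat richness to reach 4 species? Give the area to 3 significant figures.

1220 acres

4 = 0.7861 × A^0.229  ⇒  A^0.229 = 4/0.7861 = 5.088
ln A = ln(5.088) / 0.229 = 1.6270 / 0.229 = 7.1047
A = e^7.1047 ≈ 1218 acres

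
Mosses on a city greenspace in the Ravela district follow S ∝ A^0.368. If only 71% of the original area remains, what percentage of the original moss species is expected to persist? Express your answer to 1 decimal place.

88.2%

S_new/S_old = (A_new/A_old)^z = 0.71^0.368
= exp(0.368 × ln 0.71) = exp(0.368 × -0.3425) = exp(-0.1260) ≈ 0.8816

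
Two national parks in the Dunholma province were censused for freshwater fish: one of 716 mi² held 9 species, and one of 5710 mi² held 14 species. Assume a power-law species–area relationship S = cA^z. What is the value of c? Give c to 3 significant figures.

z = ln(S₂/S₁) / ln(A₂/A₁) = ln(14/9) / ln(5710/716) = 0.4418 / 2.0763 = 0.2128
c = S₁ / A₁^z = 9 / 716^0.2128 = 9 / 4.051 = 2.222

2.22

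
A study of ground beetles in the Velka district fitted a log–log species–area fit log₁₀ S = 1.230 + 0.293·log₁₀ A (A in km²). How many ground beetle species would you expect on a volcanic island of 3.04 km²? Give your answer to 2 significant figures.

S = 16.98 × 3.04^0.293 = 16.98 × 1.385 ≈ 23.52

24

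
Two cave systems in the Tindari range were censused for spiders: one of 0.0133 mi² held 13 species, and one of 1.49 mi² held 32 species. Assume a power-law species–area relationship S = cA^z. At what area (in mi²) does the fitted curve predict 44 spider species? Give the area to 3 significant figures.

z = ln(32/13) / ln(1.49/0.0133) = 0.9008 / 4.7188 = 0.1909
c = 13 / 0.0133^0.1909 = 13 / 0.4384 = 29.65
A = (44/29.65)^(1/0.1909) ⇒ ln A = ln(1.484)/0.1909 = 2.0670
A = e^2.0670 ≈ 7.901 mi²

7.90 mi²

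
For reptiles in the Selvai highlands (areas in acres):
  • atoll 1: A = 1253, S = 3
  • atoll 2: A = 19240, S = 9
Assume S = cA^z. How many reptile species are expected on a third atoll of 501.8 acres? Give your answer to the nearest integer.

z = ln(9/3) / ln(19240/1253) = 1.0986 / 2.7315 = 0.4022
c = 3 / 1253^0.4022 = 3 / 17.62 = 0.1703
S₃ = 0.1703 × 501.8^0.4022 = 0.1703 × 12.19 ≈ 2.076

2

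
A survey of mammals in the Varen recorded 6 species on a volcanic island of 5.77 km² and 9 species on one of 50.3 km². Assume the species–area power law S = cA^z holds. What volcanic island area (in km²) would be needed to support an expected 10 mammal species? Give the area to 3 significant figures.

z = ln(9/6) / ln(50.3/5.77) = 0.4055 / 2.1653 = 0.1873
c = 6 / 5.77^0.1873 = 6 / 1.388 = 4.321
A = (10/4.321)^(1/0.1873) ⇒ ln A = ln(2.314)/0.1873 = 4.4807
A = e^4.4807 ≈ 88.29 km²

88.3 km²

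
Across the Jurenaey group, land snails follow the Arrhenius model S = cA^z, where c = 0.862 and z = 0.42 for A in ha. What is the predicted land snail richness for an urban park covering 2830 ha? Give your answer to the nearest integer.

S = 0.862 × 2830^0.42
ln S = ln 0.862 + 0.42 × ln 2830 = -0.1485 + 0.42 × 7.9480 = 3.1897
S = e^3.1897 ≈ 24.28

24 species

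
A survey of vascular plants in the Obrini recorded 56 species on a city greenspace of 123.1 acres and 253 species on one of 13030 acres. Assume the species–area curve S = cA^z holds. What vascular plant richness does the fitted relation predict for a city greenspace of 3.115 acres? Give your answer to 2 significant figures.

17

z = ln(253/56) / ln(13030/123.1) = 1.5080 / 4.6620 = 0.3235
c = 56 / 123.1^0.3235 = 56 / 4.744 = 11.8
S₃ = 11.8 × 3.115^0.3235 = 11.8 × 1.444 ≈ 17.05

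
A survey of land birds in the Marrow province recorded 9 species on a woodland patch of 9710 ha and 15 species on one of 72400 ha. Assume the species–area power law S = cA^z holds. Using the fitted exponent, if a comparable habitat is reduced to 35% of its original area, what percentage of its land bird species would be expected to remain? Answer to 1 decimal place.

z = ln(15/9) / ln(72400/9710) = 0.5108 / 2.0091 = 0.2543
S_new/S_old = (A_new/A_old)^z = 0.35^0.2543 = exp(0.2543 × -1.0498) = 0.7657

76.6%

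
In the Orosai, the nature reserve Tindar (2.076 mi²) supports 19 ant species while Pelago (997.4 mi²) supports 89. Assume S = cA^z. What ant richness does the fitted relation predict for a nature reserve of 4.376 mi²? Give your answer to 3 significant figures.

z = ln(89/19) / ln(997.4/2.076) = 1.5442 / 6.1747 = 0.2501
c = 19 / 2.076^0.2501 = 19 / 1.2 = 15.83
S₃ = 15.83 × 4.376^0.2501 = 15.83 × 1.447 ≈ 22.9

22.9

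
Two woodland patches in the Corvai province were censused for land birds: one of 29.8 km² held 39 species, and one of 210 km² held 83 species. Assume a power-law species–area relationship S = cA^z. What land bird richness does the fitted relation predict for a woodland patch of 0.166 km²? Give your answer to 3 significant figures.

z = ln(83/39) / ln(210/29.8) = 0.7553 / 1.9526 = 0.3868
c = 39 / 29.8^0.3868 = 39 / 3.717 = 10.49
S₃ = 10.49 × 0.166^0.3868 = 10.49 × 0.4993 ≈ 5.238

5.24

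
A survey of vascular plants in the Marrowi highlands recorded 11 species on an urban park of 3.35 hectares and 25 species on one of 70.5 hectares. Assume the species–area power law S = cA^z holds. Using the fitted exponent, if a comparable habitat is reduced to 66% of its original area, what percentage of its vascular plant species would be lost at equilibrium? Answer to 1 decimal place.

10.6%

z = ln(25/11) / ln(70.5/3.35) = 0.8210 / 3.0467 = 0.2695
S_new/S_old = (A_new/A_old)^z = 0.66^0.2695 = exp(0.2695 × -0.4155) = 0.8941
Fraction lost = 1 − 0.8941 = 0.1059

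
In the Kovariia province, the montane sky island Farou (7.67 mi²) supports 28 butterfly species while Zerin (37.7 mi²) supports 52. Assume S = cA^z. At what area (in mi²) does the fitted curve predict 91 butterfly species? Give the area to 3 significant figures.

159 mi²

z = ln(52/28) / ln(37.7/7.67) = 0.6190 / 1.5923 = 0.3888
c = 28 / 7.67^0.3888 = 28 / 2.208 = 12.68
A = (91/12.68)^(1/0.3888) ⇒ ln A = ln(7.176)/0.3888 = 5.0691
A = e^5.0691 ≈ 159 mi²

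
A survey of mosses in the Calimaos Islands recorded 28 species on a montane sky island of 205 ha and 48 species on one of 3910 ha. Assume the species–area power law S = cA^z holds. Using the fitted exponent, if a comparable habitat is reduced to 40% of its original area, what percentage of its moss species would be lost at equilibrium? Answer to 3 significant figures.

15.4%

z = ln(48/28) / ln(3910/205) = 0.5390 / 2.9483 = 0.1828
S_new/S_old = (A_new/A_old)^z = 0.4^0.1828 = exp(0.1828 × -0.9163) = 0.8458
Fraction lost = 1 − 0.8458 = 0.1542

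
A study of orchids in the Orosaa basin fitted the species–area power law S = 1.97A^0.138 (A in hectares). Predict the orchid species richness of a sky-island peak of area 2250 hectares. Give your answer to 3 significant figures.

S = 1.97 × 2250^0.138 = 1.97 × 2.901 ≈ 5.716

5.72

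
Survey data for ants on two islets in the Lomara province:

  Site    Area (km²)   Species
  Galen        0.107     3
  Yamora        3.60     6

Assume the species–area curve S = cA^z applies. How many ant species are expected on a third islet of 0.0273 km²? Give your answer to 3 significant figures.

2.29

z = ln(6/3) / ln(3.6/0.107) = 0.6931 / 3.5159 = 0.1971
c = 3 / 0.107^0.1971 = 3 / 0.6436 = 4.661
S₃ = 4.661 × 0.0273^0.1971 = 4.661 × 0.4917 ≈ 2.292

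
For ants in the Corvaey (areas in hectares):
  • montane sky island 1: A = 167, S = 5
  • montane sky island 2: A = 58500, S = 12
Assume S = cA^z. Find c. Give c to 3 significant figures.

z = ln(S₂/S₁) / ln(A₂/A₁) = ln(12/5) / ln(58500/167) = 0.8755 / 5.8588 = 0.1494
c = S₁ / A₁^z = 5 / 167^0.1494 = 5 / 2.149 = 2.327

2.33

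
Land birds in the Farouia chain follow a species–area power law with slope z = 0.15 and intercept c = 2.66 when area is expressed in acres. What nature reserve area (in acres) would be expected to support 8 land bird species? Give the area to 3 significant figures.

1540 acres

8 = 2.66 × A^0.15  ⇒  A^0.15 = 8/2.66 = 3.008
ln A = ln(3.008) / 0.15 = 1.1011 / 0.15 = 7.3408
A = e^7.3408 ≈ 1542 acres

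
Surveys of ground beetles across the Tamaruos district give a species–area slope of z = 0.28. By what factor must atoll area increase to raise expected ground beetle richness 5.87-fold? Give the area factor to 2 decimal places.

(A₂/A₁)^0.28 = 5.87, so A₂/A₁ = 5.87^(1/0.28) = 5.87^3.571
ln(A₂/A₁) = ln 5.87 / 0.28 = 1.7699 / 0.28 = 6.3209
A₂/A₁ = e^6.3209 ≈ 556.1

556.08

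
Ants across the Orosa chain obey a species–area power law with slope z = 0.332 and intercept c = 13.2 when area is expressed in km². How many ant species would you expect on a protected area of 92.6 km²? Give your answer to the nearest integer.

59 species

S = 13.2 × 92.6^0.332
ln S = ln 13.2 + 0.332 × ln 92.6 = 2.5802 + 0.332 × 4.5283 = 4.0836
S = e^4.0836 ≈ 59.36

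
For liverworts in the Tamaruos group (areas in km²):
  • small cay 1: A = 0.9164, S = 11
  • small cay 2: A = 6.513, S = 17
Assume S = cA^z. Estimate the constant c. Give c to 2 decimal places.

11.22

z = ln(S₂/S₁) / ln(A₂/A₁) = ln(17/11) / ln(6.513/0.9164) = 0.4353 / 1.9611 = 0.2220
c = S₁ / A₁^z = 11 / 0.9164^0.2220 = 11 / 0.9808 = 11.22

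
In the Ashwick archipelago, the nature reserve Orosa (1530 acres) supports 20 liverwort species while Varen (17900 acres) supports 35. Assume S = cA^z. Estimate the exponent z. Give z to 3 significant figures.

Taking logs: ln S = ln c + z ln A, so z = (ln S₂ − ln S₁)/(ln A₂ − ln A₁).
z = ln(35/20) / ln(17900/1530) = ln(1.75) / ln(11.7) = 0.5596 / 2.4595 = 0.2275

0.228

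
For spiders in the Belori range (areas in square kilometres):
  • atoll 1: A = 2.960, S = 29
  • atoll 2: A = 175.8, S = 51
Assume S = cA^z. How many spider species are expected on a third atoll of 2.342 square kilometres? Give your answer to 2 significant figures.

z = ln(51/29) / ln(175.8/2.96) = 0.5645 / 4.0842 = 0.1382
c = 29 / 2.96^0.1382 = 29 / 1.162 = 24.96
S₃ = 24.96 × 2.342^0.1382 = 24.96 × 1.125 ≈ 28.08

28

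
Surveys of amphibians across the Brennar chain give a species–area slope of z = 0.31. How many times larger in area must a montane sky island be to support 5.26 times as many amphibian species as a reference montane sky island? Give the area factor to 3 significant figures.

(A₂/A₁)^0.31 = 5.26, so A₂/A₁ = 5.26^(1/0.31) = 5.26^3.226
ln(A₂/A₁) = ln 5.26 / 0.31 = 1.6601 / 0.31 = 5.3553
A₂/A₁ = e^5.3553 ≈ 211.7

212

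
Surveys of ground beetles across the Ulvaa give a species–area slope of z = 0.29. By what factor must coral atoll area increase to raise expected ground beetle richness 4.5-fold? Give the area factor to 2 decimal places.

(A₂/A₁)^0.29 = 4.5, so A₂/A₁ = 4.5^(1/0.29) = 4.5^3.448
ln(A₂/A₁) = ln 4.5 / 0.29 = 1.5041 / 0.29 = 5.1865
A₂/A₁ = e^5.1865 ≈ 178.8

178.84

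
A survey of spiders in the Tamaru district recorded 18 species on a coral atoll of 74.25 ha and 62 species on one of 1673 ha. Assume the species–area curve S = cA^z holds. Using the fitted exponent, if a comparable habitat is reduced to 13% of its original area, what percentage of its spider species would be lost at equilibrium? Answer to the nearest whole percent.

56%

z = ln(62/18) / ln(1673/74.25) = 1.2368 / 3.1149 = 0.3970
S_new/S_old = (A_new/A_old)^z = 0.13^0.3970 = exp(0.3970 × -2.0402) = 0.4448
Fraction lost = 1 − 0.4448 = 0.5552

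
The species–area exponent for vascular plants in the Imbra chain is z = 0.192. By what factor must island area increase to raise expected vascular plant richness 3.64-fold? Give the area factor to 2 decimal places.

836.38

(A₂/A₁)^0.192 = 3.64, so A₂/A₁ = 3.64^(1/0.192) = 3.64^5.208
ln(A₂/A₁) = ln 3.64 / 0.192 = 1.2920 / 0.192 = 6.7291
A₂/A₁ = e^6.7291 ≈ 836.4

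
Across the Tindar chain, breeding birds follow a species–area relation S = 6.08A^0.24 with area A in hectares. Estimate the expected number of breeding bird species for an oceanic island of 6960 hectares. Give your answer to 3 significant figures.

50.8

S = 6.08 × 6960^0.24 = 6.08 × 8.36 ≈ 50.83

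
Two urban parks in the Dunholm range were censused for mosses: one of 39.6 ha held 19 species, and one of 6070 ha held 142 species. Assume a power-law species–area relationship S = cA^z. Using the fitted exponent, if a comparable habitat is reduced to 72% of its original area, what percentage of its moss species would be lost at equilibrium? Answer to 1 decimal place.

z = ln(142/19) / ln(6070/39.6) = 2.0114 / 5.0323 = 0.3997
S_new/S_old = (A_new/A_old)^z = 0.72^0.3997 = exp(0.3997 × -0.3285) = 0.877
Fraction lost = 1 − 0.877 = 0.123

12.3%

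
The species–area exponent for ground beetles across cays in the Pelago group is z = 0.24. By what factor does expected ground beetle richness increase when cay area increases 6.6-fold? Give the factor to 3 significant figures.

1.57

S₂/S₁ = (A₂/A₁)^z = 6.6^0.24
ln(S₂/S₁) = 0.24 × ln 6.6 = 0.24 × 1.8871 = 0.4529
S₂/S₁ = e^0.4529 ≈ 1.573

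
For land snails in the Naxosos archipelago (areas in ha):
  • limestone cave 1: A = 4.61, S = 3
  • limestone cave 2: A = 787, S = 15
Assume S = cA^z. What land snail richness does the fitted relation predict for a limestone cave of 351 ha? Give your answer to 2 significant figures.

12

z = ln(15/3) / ln(787/4.61) = 1.6094 / 5.1400 = 0.3131
c = 3 / 4.61^0.3131 = 3 / 1.614 = 1.859
S₃ = 1.859 × 351^0.3131 = 1.859 × 6.266 ≈ 11.65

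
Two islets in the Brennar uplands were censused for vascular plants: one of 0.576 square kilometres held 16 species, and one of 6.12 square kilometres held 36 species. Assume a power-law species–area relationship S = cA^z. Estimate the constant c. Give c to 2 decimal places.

z = ln(S₂/S₁) / ln(A₂/A₁) = ln(36/16) / ln(6.12/0.576) = 0.8109 / 2.3632 = 0.3431
c = S₁ / A₁^z = 16 / 0.576^0.3431 = 16 / 0.8275 = 19.33

19.33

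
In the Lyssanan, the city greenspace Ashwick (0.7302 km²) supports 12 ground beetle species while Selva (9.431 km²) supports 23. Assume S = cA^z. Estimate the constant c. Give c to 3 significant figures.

13.0

z = ln(S₂/S₁) / ln(A₂/A₁) = ln(23/12) / ln(9.431/0.7302) = 0.6506 / 2.5584 = 0.2543
c = S₁ / A₁^z = 12 / 0.7302^0.2543 = 12 / 0.9232 = 13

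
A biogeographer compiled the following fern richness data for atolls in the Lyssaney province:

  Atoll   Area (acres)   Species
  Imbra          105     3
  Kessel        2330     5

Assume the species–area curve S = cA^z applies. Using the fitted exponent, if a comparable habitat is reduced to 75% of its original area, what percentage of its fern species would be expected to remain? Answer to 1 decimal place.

95.4%

z = ln(5/3) / ln(2330/105) = 0.5108 / 3.0997 = 0.1648
S_new/S_old = (A_new/A_old)^z = 0.75^0.1648 = exp(0.1648 × -0.2877) = 0.9537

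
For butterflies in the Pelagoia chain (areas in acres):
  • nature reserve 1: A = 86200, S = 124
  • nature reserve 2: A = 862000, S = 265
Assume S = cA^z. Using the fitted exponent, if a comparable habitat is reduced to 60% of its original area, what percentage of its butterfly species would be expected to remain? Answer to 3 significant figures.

z = ln(265/124) / ln(862000/86200) = 0.7594 / 2.3026 = 0.3298
S_new/S_old = (A_new/A_old)^z = 0.6^0.3298 = exp(0.3298 × -0.5108) = 0.8449

84.5%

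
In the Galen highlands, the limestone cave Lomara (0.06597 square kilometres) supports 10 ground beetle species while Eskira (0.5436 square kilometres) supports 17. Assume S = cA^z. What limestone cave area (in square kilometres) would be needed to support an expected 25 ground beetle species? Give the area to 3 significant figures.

2.52 square kilometres

z = ln(17/10) / ln(0.5436/0.06597) = 0.5306 / 2.1090 = 0.2516
c = 10 / 0.06597^0.2516 = 10 / 0.5046 = 19.82
A = (25/19.82)^(1/0.2516) ⇒ ln A = ln(1.262)/0.2516 = 0.9233
A = e^0.9233 ≈ 2.518 square kilometres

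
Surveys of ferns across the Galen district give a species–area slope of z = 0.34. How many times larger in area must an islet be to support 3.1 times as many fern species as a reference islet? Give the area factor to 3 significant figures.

27.9

(A₂/A₁)^0.34 = 3.1, so A₂/A₁ = 3.1^(1/0.34) = 3.1^2.941
ln(A₂/A₁) = ln 3.1 / 0.34 = 1.1314 / 0.34 = 3.3277
A₂/A₁ = e^3.3277 ≈ 27.87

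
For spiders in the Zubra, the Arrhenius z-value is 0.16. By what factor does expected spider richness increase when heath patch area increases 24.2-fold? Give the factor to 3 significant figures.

1.66

S₂/S₁ = (A₂/A₁)^z = 24.2^0.16
ln(S₂/S₁) = 0.16 × ln 24.2 = 0.16 × 3.1864 = 0.5098
S₂/S₁ = e^0.5098 ≈ 1.665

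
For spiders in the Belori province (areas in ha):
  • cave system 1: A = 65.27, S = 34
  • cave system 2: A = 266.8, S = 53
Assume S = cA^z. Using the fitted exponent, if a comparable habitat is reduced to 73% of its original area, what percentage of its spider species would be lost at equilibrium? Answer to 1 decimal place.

z = ln(53/34) / ln(266.8/65.27) = 0.4439 / 1.4080 = 0.3153
S_new/S_old = (A_new/A_old)^z = 0.73^0.3153 = exp(0.3153 × -0.3147) = 0.9055
Fraction lost = 1 − 0.9055 = 0.09446

9.4%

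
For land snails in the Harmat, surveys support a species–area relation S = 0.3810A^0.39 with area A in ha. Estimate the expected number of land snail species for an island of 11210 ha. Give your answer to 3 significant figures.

S = 0.381 × 11210^0.39
ln S = ln 0.381 + 0.39 × ln 11210 = -0.9650 + 0.39 × 9.3246 = 2.6716
S = e^2.6716 ≈ 14.46

14.5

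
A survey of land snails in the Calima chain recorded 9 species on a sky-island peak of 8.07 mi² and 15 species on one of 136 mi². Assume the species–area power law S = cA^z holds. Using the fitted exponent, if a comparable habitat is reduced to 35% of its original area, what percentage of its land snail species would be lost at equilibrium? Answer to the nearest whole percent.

z = ln(15/9) / ln(136/8.07) = 0.5108 / 2.8245 = 0.1809
S_new/S_old = (A_new/A_old)^z = 0.35^0.1809 = exp(0.1809 × -1.0498) = 0.8271
Fraction lost = 1 − 0.8271 = 0.1729

17%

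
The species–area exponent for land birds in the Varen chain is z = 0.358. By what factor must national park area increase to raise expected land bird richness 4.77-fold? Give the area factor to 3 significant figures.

78.6

(A₂/A₁)^0.358 = 4.77, so A₂/A₁ = 4.77^(1/0.358) = 4.77^2.793
ln(A₂/A₁) = ln 4.77 / 0.358 = 1.5623 / 0.358 = 4.3641
A₂/A₁ = e^4.3641 ≈ 78.58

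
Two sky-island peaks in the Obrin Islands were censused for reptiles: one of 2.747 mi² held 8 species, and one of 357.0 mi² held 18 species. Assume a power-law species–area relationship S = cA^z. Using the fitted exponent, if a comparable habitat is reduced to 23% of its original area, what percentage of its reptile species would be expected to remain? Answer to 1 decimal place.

z = ln(18/8) / ln(357/2.747) = 0.8109 / 4.8672 = 0.1666
S_new/S_old = (A_new/A_old)^z = 0.23^0.1666 = exp(0.1666 × -1.4697) = 0.7828

78.3%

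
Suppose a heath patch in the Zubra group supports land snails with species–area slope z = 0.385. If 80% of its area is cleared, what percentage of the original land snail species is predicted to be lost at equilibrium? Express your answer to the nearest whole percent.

S_new/S_old = (A_new/A_old)^z = 0.2^0.385
= exp(0.385 × ln 0.2) = exp(0.385 × -1.6094) = exp(-0.6196) ≈ 0.5381
Fraction lost = 1 − 0.5381 = 0.4619

46%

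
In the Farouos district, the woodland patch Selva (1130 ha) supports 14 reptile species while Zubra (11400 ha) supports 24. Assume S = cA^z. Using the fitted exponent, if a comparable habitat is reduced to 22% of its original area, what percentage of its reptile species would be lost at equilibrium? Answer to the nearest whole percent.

z = ln(24/14) / ln(11400/1130) = 0.5390 / 2.3114 = 0.2332
S_new/S_old = (A_new/A_old)^z = 0.22^0.2332 = exp(0.2332 × -1.5141) = 0.7025
Fraction lost = 1 − 0.7025 = 0.2975

30%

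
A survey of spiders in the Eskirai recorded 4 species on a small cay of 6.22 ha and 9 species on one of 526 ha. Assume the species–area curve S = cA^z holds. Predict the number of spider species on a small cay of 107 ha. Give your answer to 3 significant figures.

6.73

z = ln(9/4) / ln(526/6.22) = 0.8109 / 4.4375 = 0.1827
c = 4 / 6.22^0.1827 = 4 / 1.397 = 2.864
S₃ = 2.864 × 107^0.1827 = 2.864 × 2.349 ≈ 6.728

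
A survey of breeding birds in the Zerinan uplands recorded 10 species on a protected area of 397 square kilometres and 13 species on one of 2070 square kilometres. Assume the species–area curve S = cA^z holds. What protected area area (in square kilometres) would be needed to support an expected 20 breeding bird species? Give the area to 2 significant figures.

z = ln(13/10) / ln(2070/397) = 0.2624 / 1.6514 = 0.1589
c = 10 / 397^0.1589 = 10 / 2.588 = 3.865
A = (20/3.865)^(1/0.1589) ⇒ ln A = ln(5.175)/0.1589 = 10.3467
A = e^10.3467 ≈ 31155 square kilometres

31000 square kilometres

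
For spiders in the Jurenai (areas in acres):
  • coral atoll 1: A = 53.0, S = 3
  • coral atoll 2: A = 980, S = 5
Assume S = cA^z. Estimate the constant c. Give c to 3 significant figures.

z = ln(S₂/S₁) / ln(A₂/A₁) = ln(5/3) / ln(980/53) = 0.5108 / 2.9173 = 0.1751
c = S₁ / A₁^z = 3 / 53^0.1751 = 3 / 2.004 = 1.497

1.50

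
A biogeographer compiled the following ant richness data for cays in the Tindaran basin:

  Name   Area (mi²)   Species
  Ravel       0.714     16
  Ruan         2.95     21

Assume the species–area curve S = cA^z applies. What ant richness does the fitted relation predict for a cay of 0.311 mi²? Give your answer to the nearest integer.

14

z = ln(21/16) / ln(2.95/0.714) = 0.2719 / 1.4187 = 0.1917
c = 16 / 0.714^0.1917 = 16 / 0.9375 = 17.07
S₃ = 17.07 × 0.311^0.1917 = 17.07 × 0.7994 ≈ 13.64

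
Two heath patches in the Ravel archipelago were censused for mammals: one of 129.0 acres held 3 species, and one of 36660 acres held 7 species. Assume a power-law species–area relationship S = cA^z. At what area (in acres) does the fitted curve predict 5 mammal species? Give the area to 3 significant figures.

3890 acres

z = ln(7/3) / ln(36660/129) = 0.8473 / 5.6496 = 0.1500
c = 3 / 129^0.1500 = 3 / 2.073 = 1.447
A = (5/1.447)^(1/0.1500) ⇒ ln A = ln(3.454)/0.1500 = 8.2659
A = e^8.2659 ≈ 3889 acres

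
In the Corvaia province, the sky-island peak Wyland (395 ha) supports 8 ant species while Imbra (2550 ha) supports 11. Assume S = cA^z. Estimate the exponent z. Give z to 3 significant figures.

0.171

Taking logs: ln S = ln c + z ln A, so z = (ln S₂ − ln S₁)/(ln A₂ − ln A₁).
z = ln(11/8) / ln(2550/395) = ln(1.375) / ln(6.456) = 0.3185 / 1.8650 = 0.1708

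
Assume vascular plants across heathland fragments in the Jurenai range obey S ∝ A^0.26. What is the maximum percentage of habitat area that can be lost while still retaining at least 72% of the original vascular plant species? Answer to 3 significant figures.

71.7%

Need (A_new/A_old)^0.26 = 0.72, so A_new/A_old = 0.72^(1/0.26) = 0.72^3.846
ln(A_new/A_old) = ln 0.72 / 0.26 = -0.3285 / 0.26 = -1.2635
A_new/A_old = e^-1.2635 ≈ 0.2827
Fraction that can be lost = 1 − 0.2827 = 0.7173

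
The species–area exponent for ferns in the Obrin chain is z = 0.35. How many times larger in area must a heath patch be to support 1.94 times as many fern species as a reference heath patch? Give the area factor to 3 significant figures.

6.64

(A₂/A₁)^0.35 = 1.94, so A₂/A₁ = 1.94^(1/0.35) = 1.94^2.857
ln(A₂/A₁) = ln 1.94 / 0.35 = 0.6627 / 0.35 = 1.8934
A₂/A₁ = e^1.8934 ≈ 6.642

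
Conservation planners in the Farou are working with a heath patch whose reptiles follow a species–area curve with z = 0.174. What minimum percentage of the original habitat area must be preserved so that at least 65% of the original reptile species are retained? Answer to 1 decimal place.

8.4%

Need (A_new/A_old)^0.174 = 0.65, so A_new/A_old = 0.65^(1/0.174) = 0.65^5.747
ln(A_new/A_old) = ln 0.65 / 0.174 = -0.4308 / 0.174 = -2.4758
A_new/A_old = e^-2.4758 ≈ 0.0841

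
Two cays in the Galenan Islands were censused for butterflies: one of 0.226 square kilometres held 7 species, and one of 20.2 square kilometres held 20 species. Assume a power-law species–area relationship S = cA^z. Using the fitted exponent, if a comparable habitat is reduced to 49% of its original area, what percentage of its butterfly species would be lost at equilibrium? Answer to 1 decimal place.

15.4%

z = ln(20/7) / ln(20.2/0.226) = 1.0498 / 4.4929 = 0.2337
S_new/S_old = (A_new/A_old)^z = 0.49^0.2337 = exp(0.2337 × -0.7133) = 0.8465
Fraction lost = 1 − 0.8465 = 0.1535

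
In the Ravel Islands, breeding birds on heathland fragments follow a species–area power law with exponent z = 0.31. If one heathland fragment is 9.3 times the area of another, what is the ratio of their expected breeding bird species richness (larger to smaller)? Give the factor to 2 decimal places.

2.00

S₂/S₁ = (A₂/A₁)^z = 9.3^0.31
ln(S₂/S₁) = 0.31 × ln 9.3 = 0.31 × 2.2300 = 0.6913
S₂/S₁ = e^0.6913 ≈ 1.996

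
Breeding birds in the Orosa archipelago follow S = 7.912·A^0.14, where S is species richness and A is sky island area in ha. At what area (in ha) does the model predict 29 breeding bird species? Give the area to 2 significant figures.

29 = 7.912 × A^0.14  ⇒  A^0.14 = 29/7.912 = 3.665
ln A = ln(3.665) / 0.14 = 1.2989 / 0.14 = 9.2780
A = e^9.2780 ≈ 10700 ha

11000 ha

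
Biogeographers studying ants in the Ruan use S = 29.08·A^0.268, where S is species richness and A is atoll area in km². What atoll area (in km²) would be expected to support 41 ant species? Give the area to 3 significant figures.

41 = 29.08 × A^0.268  ⇒  A^0.268 = 41/29.08 = 1.41
ln A = ln(1.41) / 0.268 = 0.3435 / 0.268 = 1.2818
A = e^1.2818 ≈ 3.603 km²

3.60 km²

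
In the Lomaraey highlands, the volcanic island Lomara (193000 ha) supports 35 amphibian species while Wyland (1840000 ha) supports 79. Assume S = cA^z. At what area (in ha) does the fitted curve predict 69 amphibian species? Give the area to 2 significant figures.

z = ln(79/35) / ln(1840000/193000) = 0.8141 / 2.2548 = 0.3610
c = 35 / 193000^0.3610 = 35 / 80.97 = 0.4322
A = (69/0.4322)^(1/0.3610) ⇒ ln A = ln(159.6)/0.3610 = 14.0504
A = e^14.0504 ≈ 1264792 ha

1300000 ha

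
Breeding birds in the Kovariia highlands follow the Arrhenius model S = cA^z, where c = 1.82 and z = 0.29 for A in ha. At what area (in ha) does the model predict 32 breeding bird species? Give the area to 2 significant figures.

32 = 1.82 × A^0.29  ⇒  A^0.29 = 32/1.82 = 17.58
ln A = ln(17.58) / 0.29 = 2.8669 / 0.29 = 9.8859
A = e^9.8859 ≈ 19651 ha

20000 ha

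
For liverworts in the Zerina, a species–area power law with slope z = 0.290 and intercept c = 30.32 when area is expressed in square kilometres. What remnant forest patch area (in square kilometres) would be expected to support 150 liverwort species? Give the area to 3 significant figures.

248 square kilometres

150 = 30.32 × A^0.29  ⇒  A^0.29 = 150/30.32 = 4.947
ln A = ln(4.947) / 0.29 = 1.5988 / 0.29 = 5.5132
A = e^5.5132 ≈ 247.9 square kilometres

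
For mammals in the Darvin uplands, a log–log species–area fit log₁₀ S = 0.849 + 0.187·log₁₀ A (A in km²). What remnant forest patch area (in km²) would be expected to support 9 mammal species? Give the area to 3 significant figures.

9 = 7.063 × A^0.187  ⇒  A^0.187 = 9/7.063 = 1.274
ln A = ln(1.274) / 0.187 = 0.2423 / 0.187 = 1.2959
A = e^1.2959 ≈ 3.654 km²

3.65 km²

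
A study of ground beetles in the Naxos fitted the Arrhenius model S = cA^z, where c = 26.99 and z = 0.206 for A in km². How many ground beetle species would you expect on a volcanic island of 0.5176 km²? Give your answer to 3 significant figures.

23.6

S = 26.99 × 0.5176^0.206
ln S = ln 26.99 + 0.206 × ln 0.5176 = 3.2955 + 0.206 × -0.6586 = 3.1598
S = e^3.1598 ≈ 23.57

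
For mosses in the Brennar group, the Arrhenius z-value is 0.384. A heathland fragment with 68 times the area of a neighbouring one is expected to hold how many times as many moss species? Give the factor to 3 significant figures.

S₂/S₁ = (A₂/A₁)^z = 68^0.384
ln(S₂/S₁) = 0.384 × ln 68 = 0.384 × 4.2195 = 1.6203
S₂/S₁ = e^1.6203 ≈ 5.055

5.05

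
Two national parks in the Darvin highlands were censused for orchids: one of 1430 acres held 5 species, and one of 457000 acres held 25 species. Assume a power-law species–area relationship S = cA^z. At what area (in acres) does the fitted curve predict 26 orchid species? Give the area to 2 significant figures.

z = ln(25/5) / ln(457000/1430) = 1.6094 / 5.7670 = 0.2791
c = 5 / 1430^0.2791 = 5 / 7.596 = 0.6582
A = (26/0.6582)^(1/0.2791) ⇒ ln A = ln(39.5)/0.2791 = 13.1730
A = e^13.1730 ≈ 525958 acres

530000 acres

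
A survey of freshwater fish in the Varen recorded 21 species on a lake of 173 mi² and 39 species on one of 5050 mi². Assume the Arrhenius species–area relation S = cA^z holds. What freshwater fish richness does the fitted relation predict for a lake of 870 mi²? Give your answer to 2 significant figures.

z = ln(39/21) / ln(5050/173) = 0.6190 / 3.3739 = 0.1835
c = 21 / 173^0.1835 = 21 / 2.574 = 8.158
S₃ = 8.158 × 870^0.1835 = 8.158 × 3.462 ≈ 28.24

28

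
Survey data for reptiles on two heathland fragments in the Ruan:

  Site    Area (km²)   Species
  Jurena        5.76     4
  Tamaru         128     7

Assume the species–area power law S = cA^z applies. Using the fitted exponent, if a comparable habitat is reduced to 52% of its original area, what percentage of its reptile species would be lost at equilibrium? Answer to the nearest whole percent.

11%

z = ln(7/4) / ln(128/5.76) = 0.5596 / 3.1011 = 0.1805
S_new/S_old = (A_new/A_old)^z = 0.52^0.1805 = exp(0.1805 × -0.6539) = 0.8887
Fraction lost = 1 − 0.8887 = 0.1113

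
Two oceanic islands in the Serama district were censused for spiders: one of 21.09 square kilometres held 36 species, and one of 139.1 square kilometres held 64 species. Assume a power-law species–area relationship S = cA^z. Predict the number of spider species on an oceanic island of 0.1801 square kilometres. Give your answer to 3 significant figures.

z = ln(64/36) / ln(139.1/21.09) = 0.5754 / 1.8864 = 0.3050
c = 36 / 21.09^0.3050 = 36 / 2.534 = 14.21
S₃ = 14.21 × 0.1801^0.3050 = 14.21 × 0.5928 ≈ 8.421

8.42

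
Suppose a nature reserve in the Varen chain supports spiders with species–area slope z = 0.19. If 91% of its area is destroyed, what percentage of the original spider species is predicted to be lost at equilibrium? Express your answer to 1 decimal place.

S_new/S_old = (A_new/A_old)^z = 0.09^0.19
= exp(0.19 × ln 0.09) = exp(0.19 × -2.4079) = exp(-0.4575) ≈ 0.6329
Fraction lost = 1 − 0.6329 = 0.3671

36.7%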